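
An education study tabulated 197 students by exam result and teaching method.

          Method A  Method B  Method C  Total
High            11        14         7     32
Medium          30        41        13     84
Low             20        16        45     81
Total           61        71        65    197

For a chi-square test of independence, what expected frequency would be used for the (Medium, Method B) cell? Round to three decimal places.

Row total (Medium) = 84; column total (Method B) = 71; grand total N = 197.
Expected count = (row total × column total) / N = 84 × 71 / 197 = 30.274.

30.274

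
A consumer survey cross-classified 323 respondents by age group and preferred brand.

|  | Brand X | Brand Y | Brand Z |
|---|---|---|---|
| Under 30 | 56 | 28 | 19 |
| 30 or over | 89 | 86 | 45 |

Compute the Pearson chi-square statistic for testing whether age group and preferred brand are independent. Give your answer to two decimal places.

5.99

Row totals: 103, 220. Column totals: 145, 114, 64. Grand total N = 323.
Expected counts (row total × column total / N):
  Under 30, Brand X: 103×145/323 = 46.238
  Under 30, Brand Y: 103×114/323 = 36.353
  Under 30, Brand Z: 103×64/323 = 20.409
  30 or over, Brand X: 220×145/323 = 98.762
  30 or over, Brand Y: 220×114/323 = 77.647
  30 or over, Brand Z: 220×64/323 = 43.591
Contributions (O − E)²/E:
  (56 − 46.238)²/46.238 = 2.0610
  (28 − 36.353)²/36.353 = 1.9193
  (19 − 20.409)²/20.409 = 0.0973
  (89 − 98.762)²/98.762 = 0.9649
  (86 − 77.647)²/77.647 = 0.8986
  (45 − 43.591)²/43.591 = 0.0455
χ² = 2.0610 + 1.9193 + 0.0973 + 0.9649 + 0.8986 + 0.0455 = 5.99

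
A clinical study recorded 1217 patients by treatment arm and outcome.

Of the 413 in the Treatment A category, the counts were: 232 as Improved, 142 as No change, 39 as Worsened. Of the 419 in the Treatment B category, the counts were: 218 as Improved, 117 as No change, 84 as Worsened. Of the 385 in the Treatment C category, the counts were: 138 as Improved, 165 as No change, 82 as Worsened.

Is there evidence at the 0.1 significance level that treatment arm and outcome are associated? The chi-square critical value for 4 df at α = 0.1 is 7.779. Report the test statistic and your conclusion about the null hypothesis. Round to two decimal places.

52.27; reject H₀

Row totals: 413, 419, 385. Column totals: 588, 424, 205. Grand total N = 1217.
Expected counts (row total × column total / N):
  Treatment A, Improved: 413×588/1217 = 199.543
  Treatment A, No change: 413×424/1217 = 143.888
  Treatment A, Worsened: 413×205/1217 = 69.569
  Treatment B, Improved: 419×588/1217 = 202.442
  Treatment B, No change: 419×424/1217 = 145.979
  Treatment B, Worsened: 419×205/1217 = 70.579
  Treatment C, Improved: 385×588/1217 = 186.015
  Treatment C, No change: 385×424/1217 = 134.133
  Treatment C, Worsened: 385×205/1217 = 64.852
Contributions (O − E)²/E:
  (232 − 199.543)²/199.543 = 5.2793
  (142 − 143.888)²/143.888 = 0.0248
  (39 − 69.569)²/69.569 = 13.4322
  (218 − 202.442)²/202.442 = 1.1957
  (117 − 145.979)²/145.979 = 5.7528
  (84 − 70.579)²/70.579 = 2.5521
  (138 − 186.015)²/186.015 = 12.3938
  (165 − 134.133)²/134.133 = 7.1032
  (82 − 64.852)²/64.852 = 4.5342
χ² = 5.2793 + 0.0248 + 13.4322 + 1.1957 + 5.7528 + 2.5521 + 12.3938 + 7.1032 + 4.5342 = 52.27
df = (3−1)(3−1) = 4. Since 52.27 > 7.779, reject the null hypothesis of independence at α = 0.1.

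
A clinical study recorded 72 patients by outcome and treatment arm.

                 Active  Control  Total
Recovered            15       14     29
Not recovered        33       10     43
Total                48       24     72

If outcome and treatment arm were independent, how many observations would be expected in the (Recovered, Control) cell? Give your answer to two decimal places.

9.67

Row total (Recovered) = 29; column total (Control) = 24; grand total N = 72.
Expected count = (row total × column total) / N = 29 × 24 / 72 = 9.67.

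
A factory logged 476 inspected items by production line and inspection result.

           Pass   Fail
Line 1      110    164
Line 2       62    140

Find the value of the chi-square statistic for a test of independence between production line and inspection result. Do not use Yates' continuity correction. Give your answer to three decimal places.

Row totals: 274, 202. Column totals: 172, 304. Grand total N = 476.
Expected counts (row total × column total / N):
  Line 1, Pass: 274×172/476 = 99.0084
  Line 1, Fail: 274×304/476 = 174.9916
  Line 2, Pass: 202×172/476 = 72.9916
  Line 2, Fail: 202×304/476 = 129.0084
Contributions (O − E)²/E:
  (110 − 99.0084)²/99.0084 = 1.2203
  (164 − 174.9916)²/174.9916 = 0.6904
  (62 − 72.9916)²/72.9916 = 1.6552
  (140 − 129.0084)²/129.0084 = 0.9365
χ² = 1.2203 + 0.6904 + 1.6552 + 0.9365 = 4.502

4.502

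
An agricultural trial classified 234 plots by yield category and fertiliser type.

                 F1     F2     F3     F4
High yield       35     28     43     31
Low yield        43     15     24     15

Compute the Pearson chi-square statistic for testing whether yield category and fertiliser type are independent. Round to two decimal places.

Row totals: 137, 97. Column totals: 78, 43, 67, 46. Grand total N = 234.
Expected counts (row total × column total / N):
  High yield, F1: 137×78/234 = 45.667
  High yield, F2: 137×43/234 = 25.175
  High yield, F3: 137×67/234 = 39.226
  High yield, F4: 137×46/234 = 26.932
  Low yield, F1: 97×78/234 = 32.333
  Low yield, F2: 97×43/234 = 17.825
  Low yield, F3: 97×67/234 = 27.774
  Low yield, F4: 97×46/234 = 19.068
Contributions (O − E)²/E:
  (35 − 45.667)²/45.667 = 2.4916
  (28 − 25.175)²/25.175 = 0.3170
  (43 − 39.226)²/39.226 = 0.3631
  (31 − 26.932)²/26.932 = 0.6145
  (43 − 32.333)²/32.333 = 3.5192
  (15 − 17.825)²/17.825 = 0.4477
  (24 − 27.774)²/27.774 = 0.5128
  (15 − 19.068)²/19.068 = 0.8679
χ² = 2.4916 + 0.3170 + 0.3631 + 0.6145 + 3.5192 + 0.4477 + 0.5128 + 0.8679 = 9.13

9.13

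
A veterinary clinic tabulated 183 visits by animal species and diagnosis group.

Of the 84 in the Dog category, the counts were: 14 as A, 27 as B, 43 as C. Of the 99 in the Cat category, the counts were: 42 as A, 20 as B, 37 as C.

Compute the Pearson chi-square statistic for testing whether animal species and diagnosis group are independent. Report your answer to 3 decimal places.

Row totals: 84, 99. Column totals: 56, 47, 80. Grand total N = 183.
Expected counts (row total × column total / N):
  Dog, A: 84×56/183 = 25.70492
  Dog, B: 84×47/183 = 21.57377
  Dog, C: 84×80/183 = 36.72131
  Cat, A: 99×56/183 = 30.29508
  Cat, B: 99×47/183 = 25.42623
  Cat, C: 99×80/183 = 43.27869
Contributions (O − E)²/E:
  (14 − 25.70492)²/25.70492 = 5.3299
  (27 − 21.57377)²/21.57377 = 1.3648
  (43 − 36.72131)²/36.72131 = 1.0735
  (42 − 30.29508)²/30.29508 = 4.5224
  (20 − 25.42623)²/25.42623 = 1.1580
  (37 − 43.27869)²/43.27869 = 0.9109
χ² = 5.3299 + 1.3648 + 1.0735 + 4.5224 + 1.1580 + 0.9109 = 14.360

14.360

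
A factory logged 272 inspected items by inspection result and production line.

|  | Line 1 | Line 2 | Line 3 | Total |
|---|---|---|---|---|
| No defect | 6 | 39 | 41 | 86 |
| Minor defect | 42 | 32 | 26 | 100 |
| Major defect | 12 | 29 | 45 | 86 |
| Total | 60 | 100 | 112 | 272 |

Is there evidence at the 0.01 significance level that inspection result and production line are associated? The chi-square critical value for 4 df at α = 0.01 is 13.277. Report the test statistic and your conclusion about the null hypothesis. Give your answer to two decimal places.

41.09; reject H₀

Grand total N = 272.
Expected counts (row total × column total / N):
  No defect, Line 1: 86×60/272 = 18.971
  No defect, Line 2: 86×100/272 = 31.618
  No defect, Line 3: 86×112/272 = 35.412
  Minor defect, Line 1: 100×60/272 = 22.059
  Minor defect, Line 2: 100×100/272 = 36.765
  Minor defect, Line 3: 100×112/272 = 41.176
  Major defect, Line 1: 86×60/272 = 18.971
  Major defect, Line 2: 86×100/272 = 31.618
  Major defect, Line 3: 86×112/272 = 35.412
Contributions (O − E)²/E:
  (6 − 18.971)²/18.971 = 8.8686
  (39 − 31.618)²/31.618 = 1.7235
  (41 − 35.412)²/35.412 = 0.8818
  (42 − 22.059)²/22.059 = 18.0264
  (32 − 36.765)²/36.765 = 0.6176
  (26 − 41.176)²/41.176 = 5.5933
  (12 − 18.971)²/18.971 = 2.5615
  (29 − 31.618)²/31.618 = 0.2168
  (45 − 35.412)²/35.412 = 2.5960
χ² = 8.8686 + 1.7235 + 0.8818 + 18.0264 + 0.6176 + 5.5933 + 2.5615 + 0.2168 + 2.5960 = 41.09
df = (3−1)(3−1) = 4. Since 41.09 > 13.277, reject the null hypothesis of independence at α = 0.01.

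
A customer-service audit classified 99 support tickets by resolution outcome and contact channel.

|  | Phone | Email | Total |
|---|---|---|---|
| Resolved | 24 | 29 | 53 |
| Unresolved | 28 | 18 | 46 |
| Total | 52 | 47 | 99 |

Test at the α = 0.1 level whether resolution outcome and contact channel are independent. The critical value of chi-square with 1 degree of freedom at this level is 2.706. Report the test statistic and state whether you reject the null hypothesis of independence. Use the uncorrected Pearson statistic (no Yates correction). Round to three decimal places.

Grand total N = 99.
Expected counts (row total × column total / N):
  Resolved, Phone: 53×52/99 = 27.8384
  Resolved, Email: 53×47/99 = 25.1616
  Unresolved, Phone: 46×52/99 = 24.1616
  Unresolved, Email: 46×47/99 = 21.8384
Contributions (O − E)²/E:
  (24 − 27.8384)²/27.8384 = 0.5292
  (29 − 25.1616)²/25.1616 = 0.5855
  (28 − 24.1616)²/24.1616 = 0.6098
  (18 − 21.8384)²/21.8384 = 0.6747
χ² = 0.5292 + 0.5855 + 0.6098 + 0.6747 = 2.399
df = (2−1)(2−1) = 1. Since 2.399 < 2.706, fail to reject the null hypothesis of independence at α = 0.1.

2.399; fail to reject H₀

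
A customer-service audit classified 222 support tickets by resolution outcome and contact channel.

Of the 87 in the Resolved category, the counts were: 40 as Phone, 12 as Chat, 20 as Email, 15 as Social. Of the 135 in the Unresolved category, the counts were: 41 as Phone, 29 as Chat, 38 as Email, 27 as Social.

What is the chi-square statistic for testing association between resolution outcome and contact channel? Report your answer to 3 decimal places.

5.977

Row totals: 87, 135. Column totals: 81, 41, 58, 42. Grand total N = 222.
Expected counts (row total × column total / N):
  Resolved, Phone: 87×81/222 = 31.7432
  Resolved, Chat: 87×41/222 = 16.0676
  Resolved, Email: 87×58/222 = 22.7297
  Resolved, Social: 87×42/222 = 16.4595
  Unresolved, Phone: 135×81/222 = 49.2568
  Unresolved, Chat: 135×41/222 = 24.9324
  Unresolved, Email: 135×58/222 = 35.2703
  Unresolved, Social: 135×42/222 = 25.5405
Contributions (O − E)²/E:
  (40 − 31.7432)²/31.7432 = 2.1477
  (12 − 16.0676)²/16.0676 = 1.0297
  (20 − 22.7297)²/22.7297 = 0.3278
  (15 − 16.4595)²/16.4595 = 0.1294
  (41 − 49.2568)²/49.2568 = 1.3841
  (29 − 24.9324)²/24.9324 = 0.6636
  (38 − 35.2703)²/35.2703 = 0.2113
  (27 − 25.5405)²/25.5405 = 0.0834
χ² = 2.1477 + 1.0297 + 0.3278 + 0.1294 + 1.3841 + 0.6636 + 0.2113 + 0.0834 = 5.977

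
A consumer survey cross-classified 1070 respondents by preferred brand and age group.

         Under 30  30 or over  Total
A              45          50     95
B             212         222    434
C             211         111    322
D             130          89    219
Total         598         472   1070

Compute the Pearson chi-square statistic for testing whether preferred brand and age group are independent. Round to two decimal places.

Grand total N = 1070.
Expected counts (row total × column total / N):
  A, Under 30: 95×598/1070 = 53.093
  A, 30 or over: 95×472/1070 = 41.907
  B, Under 30: 434×598/1070 = 242.553
  B, 30 or over: 434×472/1070 = 191.447
  C, Under 30: 322×598/1070 = 179.959
  C, 30 or over: 322×472/1070 = 142.041
  D, Under 30: 219×598/1070 = 122.394
  D, 30 or over: 219×472/1070 = 96.606
Contributions (O − E)²/E:
  (45 − 53.093)²/53.093 = 1.2336
  (50 − 41.907)²/41.907 = 1.5629
  (212 − 242.553)²/242.553 = 3.8486
  (222 − 191.447)²/191.447 = 4.8759
  (211 − 179.959)²/179.959 = 5.3542
  (111 − 142.041)²/142.041 = 6.7836
  (130 − 122.394)²/122.394 = 0.4727
  (89 − 96.606)²/96.606 = 0.5988
χ² = 1.2336 + 1.5629 + 3.8486 + 4.8759 + 5.3542 + 6.7836 + 0.4727 + 0.5988 = 24.73

24.73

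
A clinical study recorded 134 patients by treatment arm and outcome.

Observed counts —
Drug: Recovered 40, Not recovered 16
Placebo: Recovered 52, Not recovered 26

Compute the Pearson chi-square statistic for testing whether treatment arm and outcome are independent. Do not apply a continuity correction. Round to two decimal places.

Row totals: 56, 78. Column totals: 92, 42. Grand total N = 134.
Expected counts (row total × column total / N):
  Drug, Recovered: 56×92/134 = 38.448
  Drug, Not recovered: 56×42/134 = 17.552
  Placebo, Recovered: 78×92/134 = 53.552
  Placebo, Not recovered: 78×42/134 = 24.448
Contributions (O − E)²/E:
  (40 − 38.448)²/38.448 = 0.0626
  (16 − 17.552)²/17.552 = 0.1372
  (52 − 53.552)²/53.552 = 0.0450
  (26 − 24.448)²/24.448 = 0.0985
χ² = 0.0626 + 0.1372 + 0.0450 + 0.0985 = 0.34

0.34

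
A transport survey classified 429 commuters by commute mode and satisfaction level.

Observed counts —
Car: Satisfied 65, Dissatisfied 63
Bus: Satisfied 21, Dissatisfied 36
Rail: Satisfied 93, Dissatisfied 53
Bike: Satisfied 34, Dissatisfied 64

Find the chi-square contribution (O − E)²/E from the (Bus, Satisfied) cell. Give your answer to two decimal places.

1.88

Row total (Bus) = 57; column total (Satisfied) = 213; N = 429.
Expected count E = 57 × 213 / 429 = 28.301.
Contribution = (O − E)²/E = (21 − 28.301)² / 28.301 = 1.88.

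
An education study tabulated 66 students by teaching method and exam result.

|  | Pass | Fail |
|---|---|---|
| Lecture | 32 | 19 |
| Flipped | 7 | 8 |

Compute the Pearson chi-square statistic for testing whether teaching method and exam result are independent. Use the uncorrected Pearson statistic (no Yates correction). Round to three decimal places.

Row totals: 51, 15. Column totals: 39, 27. Grand total N = 66.
Expected counts (row total × column total / N):
  Lecture, Pass: 51×39/66 = 30.1364
  Lecture, Fail: 51×27/66 = 20.8636
  Flipped, Pass: 15×39/66 = 8.8636
  Flipped, Fail: 15×27/66 = 6.1364
Contributions (O − E)²/E:
  (32 − 30.1364)²/30.1364 = 0.1152
  (19 − 20.8636)²/20.8636 = 0.1665
  (7 − 8.8636)²/8.8636 = 0.3918
  (8 − 6.1364)²/6.1364 = 0.5660
χ² = 0.1152 + 0.1665 + 0.3918 + 0.5660 = 1.240

1.240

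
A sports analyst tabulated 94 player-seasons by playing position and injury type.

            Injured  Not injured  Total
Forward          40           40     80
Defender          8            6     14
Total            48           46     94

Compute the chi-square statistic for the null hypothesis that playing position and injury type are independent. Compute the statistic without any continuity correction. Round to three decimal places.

Grand total N = 94.
Expected counts (row total × column total / N):
  Forward, Injured: 80×48/94 = 40.8511
  Forward, Not injured: 80×46/94 = 39.1489
  Defender, Injured: 14×48/94 = 7.1489
  Defender, Not injured: 14×46/94 = 6.8511
Contributions (O − E)²/E:
  (40 − 40.8511)²/40.8511 = 0.0177
  (40 − 39.1489)²/39.1489 = 0.0185
  (8 − 7.1489)²/7.1489 = 0.1013
  (6 − 6.8511)²/6.8511 = 0.1057
χ² = 0.0177 + 0.0185 + 0.1013 + 0.1057 = 0.243

0.243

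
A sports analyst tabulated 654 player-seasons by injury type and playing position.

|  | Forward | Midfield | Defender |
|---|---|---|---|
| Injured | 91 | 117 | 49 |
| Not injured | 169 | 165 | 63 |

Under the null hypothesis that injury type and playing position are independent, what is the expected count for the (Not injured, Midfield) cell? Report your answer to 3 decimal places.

171.183

Row total (Not injured) = 397; column total (Midfield) = 282; grand total N = 654.
Expected count = (row total × column total) / N = 397 × 282 / 654 = 171.183.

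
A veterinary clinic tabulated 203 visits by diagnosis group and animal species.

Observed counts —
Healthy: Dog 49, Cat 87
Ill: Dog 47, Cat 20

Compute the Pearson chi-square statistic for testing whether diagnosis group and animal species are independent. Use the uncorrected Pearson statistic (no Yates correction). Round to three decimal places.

Row totals: 136, 67. Column totals: 96, 107. Grand total N = 203.
Expected counts (row total × column total / N):
  Healthy, Dog: 136×96/203 = 64.3153
  Healthy, Cat: 136×107/203 = 71.6847
  Ill, Dog: 67×96/203 = 31.6847
  Ill, Cat: 67×107/203 = 35.3153
Contributions (O − E)²/E:
  (49 − 64.3153)²/64.3153 = 3.6470
  (87 − 71.6847)²/71.6847 = 3.2721
  (47 − 31.6847)²/31.6847 = 7.4029
  (20 − 35.3153)²/35.3153 = 6.6418
χ² = 3.6470 + 3.2721 + 7.4029 + 6.6418 = 20.964

20.964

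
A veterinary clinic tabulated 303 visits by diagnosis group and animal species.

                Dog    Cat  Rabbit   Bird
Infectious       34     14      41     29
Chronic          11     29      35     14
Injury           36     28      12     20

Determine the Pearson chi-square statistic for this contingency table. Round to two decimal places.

Row totals: 118, 89, 96. Column totals: 81, 71, 88, 63. Grand total N = 303.
Expected counts (row total × column total / N):
  Infectious, Dog: 118×81/303 = 31.545
  Infectious, Cat: 118×71/303 = 27.650
  Infectious, Rabbit: 118×88/303 = 34.271
  Infectious, Bird: 118×63/303 = 24.535
  Chronic, Dog: 89×81/303 = 23.792
  Chronic, Cat: 89×71/303 = 20.855
  Chronic, Rabbit: 89×88/303 = 25.848
  Chronic, Bird: 89×63/303 = 18.505
  Injury, Dog: 96×81/303 = 25.663
  Injury, Cat: 96×71/303 = 22.495
  Injury, Rabbit: 96×88/303 = 27.881
  Injury, Bird: 96×63/303 = 19.960
Contributions (O − E)²/E:
  (34 − 31.545)²/31.545 = 0.1911
  (14 − 27.650)²/27.650 = 6.7386
  (41 − 34.271)²/34.271 = 1.3212
  (29 − 24.535)²/24.535 = 0.8126
  (11 − 23.792)²/23.792 = 6.8777
  (29 − 20.855)²/20.855 = 3.1811
  (35 − 25.848)²/25.848 = 3.2404
  (14 − 18.505)²/18.505 = 1.0967
  (36 − 25.663)²/25.663 = 4.1637
  (28 − 22.495)²/22.495 = 1.3472
  (12 − 27.881)²/27.881 = 9.0458
  (20 − 19.960)²/19.960 = 0.0001
χ² = 0.1911 + 6.7386 + 1.3212 + 0.8126 + 6.8777 + 3.1811 + 3.2404 + 1.0967 + 4.1637 + 1.3472 + 9.0458 + 0.0001 = 38.02

38.02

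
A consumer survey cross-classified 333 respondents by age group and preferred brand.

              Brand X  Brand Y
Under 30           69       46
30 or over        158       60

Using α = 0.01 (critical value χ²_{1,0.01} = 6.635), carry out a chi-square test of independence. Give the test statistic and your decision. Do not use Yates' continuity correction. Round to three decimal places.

5.401; fail to reject H₀

Row totals: 115, 218. Column totals: 227, 106. Grand total N = 333.
Expected counts (row total × column total / N):
  Under 30, Brand X: 115×227/333 = 78.3934
  Under 30, Brand Y: 115×106/333 = 36.6066
  30 or over, Brand X: 218×227/333 = 148.6066
  30 or over, Brand Y: 218×106/333 = 69.3934
Contributions (O − E)²/E:
  (69 − 78.3934)²/78.3934 = 1.1256
  (46 − 36.6066)²/36.6066 = 2.4104
  (158 − 148.6066)²/148.6066 = 0.5938
  (60 − 69.3934)²/69.3934 = 1.2715
χ² = 1.1256 + 2.4104 + 0.5938 + 1.2715 = 5.401
df = (2−1)(2−1) = 1. Since 5.401 < 6.635, fail to reject the null hypothesis of independence at α = 0.01.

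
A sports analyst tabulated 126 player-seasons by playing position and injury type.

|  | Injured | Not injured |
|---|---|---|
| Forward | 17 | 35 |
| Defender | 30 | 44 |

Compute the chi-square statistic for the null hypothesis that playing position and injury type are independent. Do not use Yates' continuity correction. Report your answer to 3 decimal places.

0.804

Row totals: 52, 74. Column totals: 47, 79. Grand total N = 126.
Expected counts (row total × column total / N):
  Forward, Injured: 52×47/126 = 19.3968
  Forward, Not injured: 52×79/126 = 32.6032
  Defender, Injured: 74×47/126 = 27.6032
  Defender, Not injured: 74×79/126 = 46.3968
Contributions (O − E)²/E:
  (17 − 19.3968)²/19.3968 = 0.2962
  (35 − 32.6032)²/32.6032 = 0.1762
  (30 − 27.6032)²/27.6032 = 0.2081
  (44 − 46.3968)²/46.3968 = 0.1238
χ² = 0.2962 + 0.1762 + 0.2081 + 0.1238 = 0.804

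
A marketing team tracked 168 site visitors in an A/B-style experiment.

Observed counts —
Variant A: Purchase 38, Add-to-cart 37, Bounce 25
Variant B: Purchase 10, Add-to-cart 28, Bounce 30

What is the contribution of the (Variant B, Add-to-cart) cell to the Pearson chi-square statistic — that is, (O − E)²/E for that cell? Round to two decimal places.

Row total (Variant B) = 68; column total (Add-to-cart) = 65; N = 168.
Expected count E = 68 × 65 / 168 = 26.310.
Contribution = (O − E)²/E = (28 − 26.310)² / 26.310 = 0.11.

0.11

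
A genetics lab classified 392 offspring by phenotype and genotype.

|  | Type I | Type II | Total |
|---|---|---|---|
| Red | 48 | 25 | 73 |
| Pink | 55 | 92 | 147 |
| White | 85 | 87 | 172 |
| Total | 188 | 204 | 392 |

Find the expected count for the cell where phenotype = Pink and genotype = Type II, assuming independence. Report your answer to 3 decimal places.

Row total (Pink) = 147; column total (Type II) = 204; grand total N = 392.
Expected count = (row total × column total) / N = 147 × 204 / 392 = 76.500.

76.500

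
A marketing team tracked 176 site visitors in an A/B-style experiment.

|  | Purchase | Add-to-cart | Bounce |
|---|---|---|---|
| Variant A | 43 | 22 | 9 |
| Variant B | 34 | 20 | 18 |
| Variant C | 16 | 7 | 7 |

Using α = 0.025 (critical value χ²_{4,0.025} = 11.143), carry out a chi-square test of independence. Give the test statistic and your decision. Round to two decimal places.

Row totals: 74, 72, 30. Column totals: 93, 49, 34. Grand total N = 176.
Expected counts (row total × column total / N):
  Variant A, Purchase: 74×93/176 = 39.102
  Variant A, Add-to-cart: 74×49/176 = 20.602
  Variant A, Bounce: 74×34/176 = 14.295
  Variant B, Purchase: 72×93/176 = 38.045
  Variant B, Add-to-cart: 72×49/176 = 20.045
  Variant B, Bounce: 72×34/176 = 13.909
  Variant C, Purchase: 30×93/176 = 15.852
  Variant C, Add-to-cart: 30×49/176 = 8.352
  Variant C, Bounce: 30×34/176 = 5.795
Contributions (O − E)²/E:
  (43 − 39.102)²/39.102 = 0.3886
  (22 − 20.602)²/20.602 = 0.0949
  (9 − 14.295)²/14.295 = 1.9613
  (34 − 38.045)²/38.045 = 0.4301
  (20 − 20.045)²/20.045 = 0.0001
  (18 − 13.909)²/13.909 = 1.2033
  (16 − 15.852)²/15.852 = 0.0014
  (7 − 8.352)²/8.352 = 0.2189
  (7 − 5.795)²/5.795 = 0.2506
χ² = 0.3886 + 0.0949 + 1.9613 + 0.4301 + 0.0001 + 1.2033 + 0.0014 + 0.2189 + 0.2506 = 4.55
df = (3−1)(3−1) = 4. Since 4.55 < 11.143, fail to reject the null hypothesis of independence at α = 0.025.

4.55; fail to reject H₀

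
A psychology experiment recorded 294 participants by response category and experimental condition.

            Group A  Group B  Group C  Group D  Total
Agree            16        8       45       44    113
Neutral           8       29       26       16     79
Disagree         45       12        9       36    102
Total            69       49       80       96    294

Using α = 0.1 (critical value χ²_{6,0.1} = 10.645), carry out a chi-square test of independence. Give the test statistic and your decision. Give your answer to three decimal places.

Grand total N = 294.
Expected counts (row total × column total / N):
  Agree, Group A: 113×69/294 = 26.5204
  Agree, Group B: 113×49/294 = 18.8333
  Agree, Group C: 113×80/294 = 30.7483
  Agree, Group D: 113×96/294 = 36.8980
  Neutral, Group A: 79×69/294 = 18.5408
  Neutral, Group B: 79×49/294 = 13.1667
  Neutral, Group C: 79×80/294 = 21.4966
  Neutral, Group D: 79×96/294 = 25.7959
  Disagree, Group A: 102×69/294 = 23.9388
  Disagree, Group B: 102×49/294 = 17.0000
  Disagree, Group C: 102×80/294 = 27.7551
  Disagree, Group D: 102×96/294 = 33.3061
Contributions (O − E)²/E:
  (16 − 26.5204)²/26.5204 = 4.1733
  (8 − 18.8333)²/18.8333 = 6.2315
  (45 − 30.7483)²/30.7483 = 6.6056
  (44 − 36.8980)²/36.8980 = 1.3670
  (8 − 18.5408)²/18.5408 = 5.9926
  (29 − 13.1667)²/13.1667 = 19.0400
  (26 − 21.4966)²/21.4966 = 0.9434
  (16 − 25.7959)²/25.7959 = 3.7200
  (45 − 23.9388)²/23.9388 = 18.5295
  (12 − 17.0000)²/17.0000 = 1.4706
  (9 − 27.7551)²/27.7551 = 12.6735
  (36 − 33.3061)²/33.3061 = 0.2179
χ² = 4.1733 + 6.2315 + 6.6056 + 1.3670 + 5.9926 + 19.0400 + 0.9434 + 3.7200 + 18.5295 + 1.4706 + 12.6735 + 0.2179 = 80.965
df = (3−1)(4−1) = 6. Since 80.965 > 10.645, reject the null hypothesis of independence at α = 0.1.

80.965; reject H₀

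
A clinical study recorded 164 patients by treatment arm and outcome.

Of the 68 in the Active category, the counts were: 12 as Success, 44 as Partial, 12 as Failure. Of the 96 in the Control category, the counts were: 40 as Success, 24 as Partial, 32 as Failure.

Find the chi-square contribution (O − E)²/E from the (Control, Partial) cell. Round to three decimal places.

Row total (Control) = 96; column total (Partial) = 68; N = 164.
Expected count E = 96 × 68 / 164 = 39.80488.
Contribution = (O − E)²/E = (24 − 39.80488)² / 39.80488 = 6.275.

6.275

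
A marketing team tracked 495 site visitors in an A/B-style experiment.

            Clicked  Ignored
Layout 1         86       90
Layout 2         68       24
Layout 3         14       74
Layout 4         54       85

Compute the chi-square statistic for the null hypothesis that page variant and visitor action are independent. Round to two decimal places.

Row totals: 176, 92, 88, 139. Column totals: 222, 273. Grand total N = 495.
Expected counts (row total × column total / N):
  Layout 1, Clicked: 176×222/495 = 78.933
  Layout 1, Ignored: 176×273/495 = 97.067
  Layout 2, Clicked: 92×222/495 = 41.261
  Layout 2, Ignored: 92×273/495 = 50.739
  Layout 3, Clicked: 88×222/495 = 39.467
  Layout 3, Ignored: 88×273/495 = 48.533
  Layout 4, Clicked: 139×222/495 = 62.339
  Layout 4, Ignored: 139×273/495 = 76.661
Contributions (O − E)²/E:
  (86 − 78.933)²/78.933 = 0.6327
  (90 − 97.067)²/97.067 = 0.5145
  (68 − 41.261)²/41.261 = 17.3281
  (24 − 50.739)²/50.739 = 14.0912
  (14 − 39.467)²/39.467 = 16.4332
  (74 − 48.533)²/48.533 = 13.3634
  (54 − 62.339)²/62.339 = 1.1155
  (85 − 76.661)²/76.661 = 0.9071
χ² = 0.6327 + 0.5145 + 17.3281 + 14.0912 + 16.4332 + 13.3634 + 1.1155 + 0.9071 = 64.39

64.39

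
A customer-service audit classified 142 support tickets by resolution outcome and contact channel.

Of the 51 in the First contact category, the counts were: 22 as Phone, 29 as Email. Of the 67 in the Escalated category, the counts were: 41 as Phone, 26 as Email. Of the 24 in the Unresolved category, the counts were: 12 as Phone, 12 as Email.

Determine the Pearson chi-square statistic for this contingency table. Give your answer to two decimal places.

3.88

Row totals: 51, 67, 24. Column totals: 75, 67. Grand total N = 142.
Expected counts (row total × column total / N):
  First contact, Phone: 51×75/142 = 26.937
  First contact, Email: 51×67/142 = 24.063
  Escalated, Phone: 67×75/142 = 35.387
  Escalated, Email: 67×67/142 = 31.613
  Unresolved, Phone: 24×75/142 = 12.676
  Unresolved, Email: 24×67/142 = 11.324
Contributions (O − E)²/E:
  (22 − 26.937)²/26.937 = 0.9049
  (29 − 24.063)²/24.063 = 1.0129
  (41 − 35.387)²/35.387 = 0.8903
  (26 − 31.613)²/31.613 = 0.9966
  (12 − 12.676)²/12.676 = 0.0361
  (12 − 11.324)²/11.324 = 0.0404
χ² = 0.9049 + 1.0129 + 0.8903 + 0.9966 + 0.0361 + 0.0404 = 3.88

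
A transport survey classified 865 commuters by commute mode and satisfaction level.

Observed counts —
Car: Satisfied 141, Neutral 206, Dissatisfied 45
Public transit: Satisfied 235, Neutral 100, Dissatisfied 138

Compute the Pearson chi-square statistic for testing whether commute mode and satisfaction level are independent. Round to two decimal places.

Row totals: 392, 473. Column totals: 376, 306, 183. Grand total N = 865.
Expected counts (row total × column total / N):
  Car, Satisfied: 392×376/865 = 170.395
  Car, Neutral: 392×306/865 = 138.673
  Car, Dissatisfied: 392×183/865 = 82.932
  Public transit, Satisfied: 473×376/865 = 205.605
  Public transit, Neutral: 473×306/865 = 167.327
  Public transit, Dissatisfied: 473×183/865 = 100.068
Contributions (O − E)²/E:
  (141 − 170.395)²/170.395 = 5.0710
  (206 − 138.673)²/138.673 = 32.6879
  (45 − 82.932)²/82.932 = 17.3496
  (235 − 205.605)²/205.605 = 4.2026
  (100 − 167.327)²/167.327 = 27.0902
  (138 − 100.068)²/100.068 = 14.3786
χ² = 5.0710 + 32.6879 + 17.3496 + 4.2026 + 27.0902 + 14.3786 = 100.78

100.78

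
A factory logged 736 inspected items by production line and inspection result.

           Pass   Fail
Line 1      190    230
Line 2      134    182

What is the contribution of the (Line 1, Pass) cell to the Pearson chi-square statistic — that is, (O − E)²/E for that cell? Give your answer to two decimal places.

Row total (Line 1) = 420; column total (Pass) = 324; N = 736.
Expected count E = 420 × 324 / 736 = 184.891.
Contribution = (O − E)²/E = (190 − 184.891)² / 184.891 = 0.14.

0.14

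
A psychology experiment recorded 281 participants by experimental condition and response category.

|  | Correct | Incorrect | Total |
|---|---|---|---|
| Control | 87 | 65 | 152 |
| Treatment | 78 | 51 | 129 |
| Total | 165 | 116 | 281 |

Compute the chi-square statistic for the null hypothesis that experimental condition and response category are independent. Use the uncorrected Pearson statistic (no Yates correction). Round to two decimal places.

Grand total N = 281.
Expected counts (row total × column total / N):
  Control, Correct: 152×165/281 = 89.253
  Control, Incorrect: 152×116/281 = 62.747
  Treatment, Correct: 129×165/281 = 75.747
  Treatment, Incorrect: 129×116/281 = 53.253
Contributions (O − E)²/E:
  (87 − 89.253)²/89.253 = 0.0569
  (65 − 62.747)²/62.747 = 0.0809
  (78 − 75.747)²/75.747 = 0.0670
  (51 − 53.253)²/53.253 = 0.0953
χ² = 0.0569 + 0.0809 + 0.0670 + 0.0953 = 0.30

0.30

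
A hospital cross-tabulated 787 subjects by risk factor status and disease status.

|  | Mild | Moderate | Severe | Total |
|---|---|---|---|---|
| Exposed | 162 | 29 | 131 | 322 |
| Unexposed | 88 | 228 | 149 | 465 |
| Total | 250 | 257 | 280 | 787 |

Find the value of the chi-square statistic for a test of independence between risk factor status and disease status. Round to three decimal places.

156.328

Grand total N = 787.
Expected counts (row total × column total / N):
  Exposed, Mild: 322×250/787 = 102.2872
  Exposed, Moderate: 322×257/787 = 105.1512
  Exposed, Severe: 322×280/787 = 114.5616
  Unexposed, Mild: 465×250/787 = 147.7128
  Unexposed, Moderate: 465×257/787 = 151.8488
  Unexposed, Severe: 465×280/787 = 165.4384
Contributions (O − E)²/E:
  (162 − 102.2872)²/102.2872 = 34.8589
  (29 − 105.1512)²/105.1512 = 55.1492
  (131 − 114.5616)²/114.5616 = 2.3587
  (88 − 147.7128)²/147.7128 = 24.1389
  (228 − 151.8488)²/151.8488 = 38.1893
  (149 − 165.4384)²/165.4384 = 1.6334
χ² = 34.8589 + 55.1492 + 2.3587 + 24.1389 + 38.1893 + 1.6334 = 156.328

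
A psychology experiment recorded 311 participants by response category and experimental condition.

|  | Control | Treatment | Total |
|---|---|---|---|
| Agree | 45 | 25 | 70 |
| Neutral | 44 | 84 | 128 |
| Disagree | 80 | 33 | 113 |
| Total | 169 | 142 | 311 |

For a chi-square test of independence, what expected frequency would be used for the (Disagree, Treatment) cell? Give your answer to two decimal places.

Row total (Disagree) = 113; column total (Treatment) = 142; grand total N = 311.
Expected count = (row total × column total) / N = 113 × 142 / 311 = 51.59.

51.59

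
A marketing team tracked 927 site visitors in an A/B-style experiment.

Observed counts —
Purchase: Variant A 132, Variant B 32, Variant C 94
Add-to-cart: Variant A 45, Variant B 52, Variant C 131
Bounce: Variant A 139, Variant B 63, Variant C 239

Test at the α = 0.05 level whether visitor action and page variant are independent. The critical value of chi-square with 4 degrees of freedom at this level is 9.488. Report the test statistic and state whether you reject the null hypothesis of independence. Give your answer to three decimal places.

Row totals: 258, 228, 441. Column totals: 316, 147, 464. Grand total N = 927.
Expected counts (row total × column total / N):
  Purchase, Variant A: 258×316/927 = 87.9482
  Purchase, Variant B: 258×147/927 = 40.9126
  Purchase, Variant C: 258×464/927 = 129.1392
  Add-to-cart, Variant A: 228×316/927 = 77.7217
  Add-to-cart, Variant B: 228×147/927 = 36.1553
  Add-to-cart, Variant C: 228×464/927 = 114.1230
  Bounce, Variant A: 441×316/927 = 150.3301
  Bounce, Variant B: 441×147/927 = 69.9320
  Bounce, Variant C: 441×464/927 = 220.7379
Contributions (O − E)²/E:
  (132 − 87.9482)²/87.9482 = 22.0648
  (32 − 40.9126)²/40.9126 = 1.9416
  (94 − 129.1392)²/129.1392 = 9.5615
  (45 − 77.7217)²/77.7217 = 13.7762
  (52 − 36.1553)²/36.1553 = 6.9438
  (131 − 114.1230)²/114.1230 = 2.4958
  (139 − 150.3301)²/150.3301 = 0.8539
  (63 − 69.9320)²/69.9320 = 0.6871
  (239 − 220.7379)²/220.7379 = 1.5109
χ² = 22.0648 + 1.9416 + 9.5615 + 13.7762 + 6.9438 + 2.4958 + 0.8539 + 0.6871 + 1.5109 = 59.836
df = (3−1)(3−1) = 4. Since 59.836 > 9.488, reject the null hypothesis of independence at α = 0.05.

59.836; reject H₀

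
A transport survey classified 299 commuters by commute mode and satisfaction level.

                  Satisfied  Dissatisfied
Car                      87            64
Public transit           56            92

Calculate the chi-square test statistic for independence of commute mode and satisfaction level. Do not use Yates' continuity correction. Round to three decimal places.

11.717

Row totals: 151, 148. Column totals: 143, 156. Grand total N = 299.
Expected counts (row total × column total / N):
  Car, Satisfied: 151×143/299 = 72.2174
  Car, Dissatisfied: 151×156/299 = 78.7826
  Public transit, Satisfied: 148×143/299 = 70.7826
  Public transit, Dissatisfied: 148×156/299 = 77.2174
Contributions (O − E)²/E:
  (87 − 72.2174)²/72.2174 = 3.0259
  (64 − 78.7826)²/78.7826 = 2.7738
  (56 − 70.7826)²/70.7826 = 3.0873
  (92 − 77.2174)²/77.2174 = 2.8300
χ² = 3.0259 + 2.7738 + 3.0873 + 2.8300 = 11.717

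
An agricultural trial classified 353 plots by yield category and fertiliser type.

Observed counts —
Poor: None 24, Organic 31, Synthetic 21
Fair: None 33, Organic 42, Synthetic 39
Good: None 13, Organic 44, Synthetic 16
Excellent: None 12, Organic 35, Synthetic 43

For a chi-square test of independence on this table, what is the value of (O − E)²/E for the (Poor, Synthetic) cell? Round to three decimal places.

0.833

Row total (Poor) = 76; column total (Synthetic) = 119; N = 353.
Expected count E = 76 × 119 / 353 = 25.620397.
Contribution = (O − E)²/E = (21 − 25.620397)² / 25.620397 = 0.833.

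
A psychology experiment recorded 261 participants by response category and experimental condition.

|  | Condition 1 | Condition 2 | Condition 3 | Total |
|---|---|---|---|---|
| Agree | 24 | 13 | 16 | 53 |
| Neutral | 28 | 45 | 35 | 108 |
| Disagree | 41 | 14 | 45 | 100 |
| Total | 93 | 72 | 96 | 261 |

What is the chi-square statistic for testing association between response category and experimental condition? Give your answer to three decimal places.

22.707

Grand total N = 261.
Expected counts (row total × column total / N):
  Agree, Condition 1: 53×93/261 = 18.8851
  Agree, Condition 2: 53×72/261 = 14.6207
  Agree, Condition 3: 53×96/261 = 19.4943
  Neutral, Condition 1: 108×93/261 = 38.4828
  Neutral, Condition 2: 108×72/261 = 29.7931
  Neutral, Condition 3: 108×96/261 = 39.7241
  Disagree, Condition 1: 100×93/261 = 35.6322
  Disagree, Condition 2: 100×72/261 = 27.5862
  Disagree, Condition 3: 100×96/261 = 36.7816
Contributions (O − E)²/E:
  (24 − 18.8851)²/18.8851 = 1.3853
  (13 − 14.6207)²/14.6207 = 0.1797
  (16 − 19.4943)²/19.4943 = 0.6263
  (28 − 38.4828)²/38.4828 = 2.8555
  (45 − 29.7931)²/29.7931 = 7.7619
  (35 − 39.7241)²/39.7241 = 0.5618
  (41 − 35.6322)²/35.6322 = 0.8086
  (14 − 27.5862)²/27.5862 = 6.6912
  (45 − 36.7816)²/36.7816 = 1.8363
χ² = 1.3853 + 0.1797 + 0.6263 + 2.8555 + 7.7619 + 0.5618 + 0.8086 + 6.6912 + 1.8363 = 22.707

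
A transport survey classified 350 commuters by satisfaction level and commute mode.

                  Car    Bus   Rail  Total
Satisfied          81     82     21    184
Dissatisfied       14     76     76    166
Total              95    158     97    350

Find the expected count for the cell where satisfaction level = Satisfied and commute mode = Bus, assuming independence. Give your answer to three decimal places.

Row total (Satisfied) = 184; column total (Bus) = 158; grand total N = 350.
Expected count = (row total × column total) / N = 184 × 158 / 350 = 83.063.

83.063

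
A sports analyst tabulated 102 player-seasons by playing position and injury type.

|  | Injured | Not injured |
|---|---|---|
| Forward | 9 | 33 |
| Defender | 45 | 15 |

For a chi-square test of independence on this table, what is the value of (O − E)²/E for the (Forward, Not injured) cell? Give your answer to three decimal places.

8.863

Row total (Forward) = 42; column total (Not injured) = 48; N = 102.
Expected count E = 42 × 48 / 102 = 19.7647.
Contribution = (O − E)²/E = (33 − 19.7647)² / 19.7647 = 8.863.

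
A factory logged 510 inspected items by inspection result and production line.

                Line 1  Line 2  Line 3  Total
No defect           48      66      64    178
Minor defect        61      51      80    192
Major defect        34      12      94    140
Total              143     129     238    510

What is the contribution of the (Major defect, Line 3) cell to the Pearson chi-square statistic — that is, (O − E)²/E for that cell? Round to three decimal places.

Row total (Major defect) = 140; column total (Line 3) = 238; N = 510.
Expected count E = 140 × 238 / 510 = 65.3333.
Contribution = (O − E)²/E = (94 − 65.3333)² / 65.3333 = 12.578.

12.578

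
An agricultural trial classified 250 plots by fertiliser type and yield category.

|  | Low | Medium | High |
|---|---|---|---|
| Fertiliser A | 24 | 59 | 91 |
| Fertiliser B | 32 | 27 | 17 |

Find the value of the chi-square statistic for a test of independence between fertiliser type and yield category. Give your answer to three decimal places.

29.938

Row totals: 174, 76. Column totals: 56, 86, 108. Grand total N = 250.
Expected counts (row total × column total / N):
  Fertiliser A, Low: 174×56/250 = 38.9760
  Fertiliser A, Medium: 174×86/250 = 59.8560
  Fertiliser A, High: 174×108/250 = 75.1680
  Fertiliser B, Low: 76×56/250 = 17.0240
  Fertiliser B, Medium: 76×86/250 = 26.1440
  Fertiliser B, High: 76×108/250 = 32.8320
Contributions (O − E)²/E:
  (24 − 38.9760)²/38.9760 = 5.7543
  (59 − 59.8560)²/59.8560 = 0.0122
  (91 − 75.1680)²/75.1680 = 3.3346
  (32 − 17.0240)²/17.0240 = 13.1744
  (27 − 26.1440)²/26.1440 = 0.0280
  (17 − 32.8320)²/32.8320 = 7.6344
χ² = 5.7543 + 0.0122 + 3.3346 + 13.1744 + 0.0280 + 7.6344 = 29.938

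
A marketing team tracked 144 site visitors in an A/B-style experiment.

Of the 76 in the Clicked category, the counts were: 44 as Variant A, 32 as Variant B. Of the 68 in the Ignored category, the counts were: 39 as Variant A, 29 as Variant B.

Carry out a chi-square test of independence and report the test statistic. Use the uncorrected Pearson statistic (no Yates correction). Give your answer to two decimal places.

0.00

Row totals: 76, 68. Column totals: 83, 61. Grand total N = 144.
Expected counts (row total × column total / N):
  Clicked, Variant A: 76×83/144 = 43.806
  Clicked, Variant B: 76×61/144 = 32.194
  Ignored, Variant A: 68×83/144 = 39.194
  Ignored, Variant B: 68×61/144 = 28.806
Contributions (O − E)²/E:
  (44 − 43.806)²/43.806 = 0.0009
  (32 − 32.194)²/32.194 = 0.0012
  (39 − 39.194)²/39.194 = 0.0010
  (29 − 28.806)²/28.806 = 0.0013
χ² = 0.0009 + 0.0012 + 0.0010 + 0.0013 = 0.00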